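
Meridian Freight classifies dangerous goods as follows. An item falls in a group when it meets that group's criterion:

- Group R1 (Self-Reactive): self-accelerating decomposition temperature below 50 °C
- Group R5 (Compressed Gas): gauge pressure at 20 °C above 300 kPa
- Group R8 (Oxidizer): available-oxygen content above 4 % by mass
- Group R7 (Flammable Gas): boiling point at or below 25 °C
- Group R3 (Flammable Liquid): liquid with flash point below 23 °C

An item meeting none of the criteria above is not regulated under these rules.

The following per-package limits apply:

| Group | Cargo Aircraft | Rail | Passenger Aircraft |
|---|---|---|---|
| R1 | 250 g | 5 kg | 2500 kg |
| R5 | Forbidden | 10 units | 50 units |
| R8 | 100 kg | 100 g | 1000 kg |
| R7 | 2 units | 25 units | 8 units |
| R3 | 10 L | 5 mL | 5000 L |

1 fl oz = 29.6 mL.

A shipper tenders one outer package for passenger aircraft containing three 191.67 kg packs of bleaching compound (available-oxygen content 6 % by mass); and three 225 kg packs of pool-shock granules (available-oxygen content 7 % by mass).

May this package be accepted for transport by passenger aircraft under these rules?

No

Bleaching compound: available-oxygen content 6 % by mass > 4 % by mass → Group R8 (Oxidizer).
Available-oxygen content 7 % by mass meets the Group R8 criterion (Oxidizer), so the pool-shock granules are Group R8.
Total Group R8: (three 191.67 kg packs = 575.01 kg) + (three 225 kg packs = 675 kg) = 1250.01 kg.
That exceeds the Group R8 passenger aircraft limit of 1000 kg.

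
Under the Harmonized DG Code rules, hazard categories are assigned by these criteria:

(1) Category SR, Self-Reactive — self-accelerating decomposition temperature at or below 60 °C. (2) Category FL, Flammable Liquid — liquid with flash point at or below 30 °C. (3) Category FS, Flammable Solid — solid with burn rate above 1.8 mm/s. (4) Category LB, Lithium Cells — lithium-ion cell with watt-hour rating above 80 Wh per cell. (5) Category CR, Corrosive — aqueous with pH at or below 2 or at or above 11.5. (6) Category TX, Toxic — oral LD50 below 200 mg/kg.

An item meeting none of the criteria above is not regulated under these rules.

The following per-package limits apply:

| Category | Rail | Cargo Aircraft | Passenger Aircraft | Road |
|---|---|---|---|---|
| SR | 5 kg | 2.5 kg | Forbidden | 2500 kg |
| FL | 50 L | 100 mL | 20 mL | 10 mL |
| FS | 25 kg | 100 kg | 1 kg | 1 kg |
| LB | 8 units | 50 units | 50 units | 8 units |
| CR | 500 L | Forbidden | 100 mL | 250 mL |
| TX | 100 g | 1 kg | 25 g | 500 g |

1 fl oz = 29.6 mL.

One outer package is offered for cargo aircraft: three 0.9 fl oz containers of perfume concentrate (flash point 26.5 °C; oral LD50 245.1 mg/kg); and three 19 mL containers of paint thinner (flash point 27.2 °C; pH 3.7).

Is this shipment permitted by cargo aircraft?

No

With flash point 26.5 °C (≤ 30 °C), the perfume concentrate falls in Category FL.
Paint thinner: flash point 27.2 °C ≤ 30 °C → Category FL (Flammable Liquid).
Total Category FL: (three 0.9 fl oz containers = 79.92 mL) + (three 19 mL containers = 57 mL) = 136.92 mL.
That exceeds the Category FL cargo aircraft limit of 100 mL.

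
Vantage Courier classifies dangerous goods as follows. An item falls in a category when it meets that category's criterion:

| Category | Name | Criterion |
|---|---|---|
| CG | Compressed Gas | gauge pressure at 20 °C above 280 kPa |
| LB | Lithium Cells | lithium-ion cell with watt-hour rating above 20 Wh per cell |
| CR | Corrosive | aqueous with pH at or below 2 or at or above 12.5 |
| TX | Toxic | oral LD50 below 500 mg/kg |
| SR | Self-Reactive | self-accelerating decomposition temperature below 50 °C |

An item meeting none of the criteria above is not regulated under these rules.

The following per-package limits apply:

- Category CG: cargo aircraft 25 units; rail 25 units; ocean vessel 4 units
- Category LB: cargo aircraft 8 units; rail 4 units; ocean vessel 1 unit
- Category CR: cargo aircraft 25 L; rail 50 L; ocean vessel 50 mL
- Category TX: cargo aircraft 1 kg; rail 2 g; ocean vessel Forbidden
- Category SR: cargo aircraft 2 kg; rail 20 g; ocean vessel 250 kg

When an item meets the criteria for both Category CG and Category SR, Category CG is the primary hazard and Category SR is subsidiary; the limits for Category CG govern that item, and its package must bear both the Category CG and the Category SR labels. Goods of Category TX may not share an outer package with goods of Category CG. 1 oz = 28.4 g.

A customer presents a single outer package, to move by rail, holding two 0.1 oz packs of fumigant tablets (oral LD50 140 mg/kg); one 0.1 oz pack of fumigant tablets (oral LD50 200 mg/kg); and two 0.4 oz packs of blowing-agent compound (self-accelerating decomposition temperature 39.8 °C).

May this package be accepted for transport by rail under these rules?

No

Fumigant tablets: oral LD50 140 mg/kg < 500 mg/kg → Category TX (Toxic).
Fumigant tablets: oral LD50 200 mg/kg < 500 mg/kg → Category TX (Toxic).
The blowing-agent compound has self-accelerating decomposition temperature 39.8 °C, which is < 50 °C, so it is Category SR (Self-Reactive).
Total Category TX: (two 0.1 oz packs = 5.68 g) + (one 0.1 oz pack = 2.84 g) = 8.52 g.
That exceeds the Category TX rail limit of 2 g.
Category SR quantity: two 0.4 oz packs = 22.72 g.
22.72 g exceeds the rail limit of 20 g for Category SR.
The segregation rule (Category TX with Category CG) does not apply to Category TX with Category SR.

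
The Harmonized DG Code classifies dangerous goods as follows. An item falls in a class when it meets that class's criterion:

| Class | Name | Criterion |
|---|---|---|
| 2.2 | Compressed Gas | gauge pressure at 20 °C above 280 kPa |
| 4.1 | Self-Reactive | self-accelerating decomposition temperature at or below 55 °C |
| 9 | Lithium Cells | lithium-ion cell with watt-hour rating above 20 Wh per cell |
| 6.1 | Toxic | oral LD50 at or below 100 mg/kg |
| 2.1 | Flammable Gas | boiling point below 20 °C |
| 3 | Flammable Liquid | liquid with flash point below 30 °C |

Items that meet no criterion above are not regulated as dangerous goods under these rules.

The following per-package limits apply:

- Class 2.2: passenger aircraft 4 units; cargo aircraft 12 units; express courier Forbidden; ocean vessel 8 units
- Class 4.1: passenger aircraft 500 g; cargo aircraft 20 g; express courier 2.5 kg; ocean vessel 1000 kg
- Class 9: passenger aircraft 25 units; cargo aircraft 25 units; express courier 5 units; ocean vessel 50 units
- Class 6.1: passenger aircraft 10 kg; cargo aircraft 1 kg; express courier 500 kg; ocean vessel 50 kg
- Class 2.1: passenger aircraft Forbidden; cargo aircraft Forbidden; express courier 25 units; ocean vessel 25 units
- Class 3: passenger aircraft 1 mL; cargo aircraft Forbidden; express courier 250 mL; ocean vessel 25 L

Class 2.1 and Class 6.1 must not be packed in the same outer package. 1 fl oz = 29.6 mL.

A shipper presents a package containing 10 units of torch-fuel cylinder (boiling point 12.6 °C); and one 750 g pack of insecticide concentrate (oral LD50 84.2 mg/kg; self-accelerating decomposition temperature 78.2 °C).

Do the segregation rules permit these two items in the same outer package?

With boiling point 12.6 °C (< 20 °C), the torch-fuel cylinder falls in Class 2.1.
Insecticide concentrate: oral LD50 84.2 mg/kg ≤ 100 mg/kg → Class 6.1 (Toxic).
Class 2.1 and Class 6.1 may not share an outer package.

No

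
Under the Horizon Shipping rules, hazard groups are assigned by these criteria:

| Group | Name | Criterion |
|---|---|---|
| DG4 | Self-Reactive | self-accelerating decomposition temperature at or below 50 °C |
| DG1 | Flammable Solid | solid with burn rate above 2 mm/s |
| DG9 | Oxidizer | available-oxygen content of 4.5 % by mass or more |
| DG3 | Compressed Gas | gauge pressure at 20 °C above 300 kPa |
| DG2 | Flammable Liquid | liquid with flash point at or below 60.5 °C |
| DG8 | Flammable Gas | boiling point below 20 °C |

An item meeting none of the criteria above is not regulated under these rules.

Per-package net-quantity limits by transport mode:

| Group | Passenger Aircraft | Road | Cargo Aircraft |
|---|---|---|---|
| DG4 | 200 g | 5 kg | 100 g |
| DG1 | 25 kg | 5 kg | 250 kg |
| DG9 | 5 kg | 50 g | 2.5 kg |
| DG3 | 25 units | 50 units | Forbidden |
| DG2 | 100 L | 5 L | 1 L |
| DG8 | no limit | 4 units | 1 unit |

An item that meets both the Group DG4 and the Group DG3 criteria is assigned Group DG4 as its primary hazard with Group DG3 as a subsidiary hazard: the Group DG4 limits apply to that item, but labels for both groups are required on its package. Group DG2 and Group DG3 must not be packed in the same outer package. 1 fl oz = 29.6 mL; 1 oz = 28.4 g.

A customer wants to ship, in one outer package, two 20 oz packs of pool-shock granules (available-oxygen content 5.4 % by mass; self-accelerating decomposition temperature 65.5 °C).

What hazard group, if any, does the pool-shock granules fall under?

Pool-shock granules: available-oxygen content 5.4 % by mass ≥ 4.5 % by mass → Group DG9 (Oxidizer).

Group DG9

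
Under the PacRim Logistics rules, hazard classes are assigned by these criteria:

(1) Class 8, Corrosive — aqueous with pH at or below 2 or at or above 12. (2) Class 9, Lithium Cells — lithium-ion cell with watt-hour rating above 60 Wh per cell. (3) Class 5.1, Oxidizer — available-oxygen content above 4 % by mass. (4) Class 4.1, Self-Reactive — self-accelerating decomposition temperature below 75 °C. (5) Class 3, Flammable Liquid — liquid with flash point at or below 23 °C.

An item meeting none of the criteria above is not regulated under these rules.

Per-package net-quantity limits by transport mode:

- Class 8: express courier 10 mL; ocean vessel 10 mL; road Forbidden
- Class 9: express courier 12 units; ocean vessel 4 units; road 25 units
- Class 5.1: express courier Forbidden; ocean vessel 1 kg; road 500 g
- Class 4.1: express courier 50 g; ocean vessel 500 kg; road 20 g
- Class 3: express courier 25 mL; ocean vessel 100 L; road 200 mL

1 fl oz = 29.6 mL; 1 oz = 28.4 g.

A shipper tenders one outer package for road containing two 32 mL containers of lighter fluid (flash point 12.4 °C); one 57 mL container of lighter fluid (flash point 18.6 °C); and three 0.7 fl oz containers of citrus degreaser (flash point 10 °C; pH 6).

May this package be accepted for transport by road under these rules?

Yes

Lighter fluid: flash point 12.4 °C ≤ 23 °C → Class 3 (Flammable Liquid).
Lighter fluid: flash point 18.6 °C ≤ 23 °C → Class 3 (Flammable Liquid).
With flash point 10 °C (≤ 23 °C), the citrus degreaser falls in Class 3.
Class 3 net quantity: (two 32 mL containers = 64 mL) + 57 mL + (three 0.7 fl oz containers = 62.16 mL) = 183.16 mL.
183.16 mL ≤ 200 mL (road limit, Class 3) — within limit.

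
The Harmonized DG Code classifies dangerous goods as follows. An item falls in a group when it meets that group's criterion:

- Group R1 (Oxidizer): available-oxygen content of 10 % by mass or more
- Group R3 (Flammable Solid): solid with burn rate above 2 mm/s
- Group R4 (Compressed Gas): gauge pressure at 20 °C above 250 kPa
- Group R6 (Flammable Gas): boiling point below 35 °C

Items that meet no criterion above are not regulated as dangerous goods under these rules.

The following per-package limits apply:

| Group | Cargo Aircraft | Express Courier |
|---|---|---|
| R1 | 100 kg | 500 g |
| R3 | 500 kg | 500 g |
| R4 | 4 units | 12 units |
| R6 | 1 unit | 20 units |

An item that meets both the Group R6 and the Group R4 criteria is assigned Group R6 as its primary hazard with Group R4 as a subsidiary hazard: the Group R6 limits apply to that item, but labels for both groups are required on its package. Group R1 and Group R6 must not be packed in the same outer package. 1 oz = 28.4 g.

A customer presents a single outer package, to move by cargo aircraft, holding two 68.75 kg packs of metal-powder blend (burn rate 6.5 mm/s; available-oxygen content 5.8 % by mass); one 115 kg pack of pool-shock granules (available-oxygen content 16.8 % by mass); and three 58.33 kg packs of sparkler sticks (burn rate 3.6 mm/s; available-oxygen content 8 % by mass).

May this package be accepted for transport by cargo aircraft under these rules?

No

Metal-powder blend: burn rate 6.5 mm/s > 2 mm/s → Group R3 (Flammable Solid).
Available-oxygen content 16.8 % by mass meets the Group R1 criterion (Oxidizer), so the pool-shock granules are Group R1.
The sparkler sticks have burn rate 3.6 mm/s, which is > 2 mm/s, so they are Group R3 (Flammable Solid).
Total Group R3: (two 68.75 kg packs = 137.5 kg) + (three 58.33 kg packs = 174.99 kg) = 312.49 kg.
That is within the Group R3 cargo aircraft limit of 500 kg.
Group R1 quantity: 115 kg.
That exceeds the Group R1 cargo aircraft limit of 100 kg.
The segregation rule (Group R1 with Group R6) does not apply to Group R3 with Group R1.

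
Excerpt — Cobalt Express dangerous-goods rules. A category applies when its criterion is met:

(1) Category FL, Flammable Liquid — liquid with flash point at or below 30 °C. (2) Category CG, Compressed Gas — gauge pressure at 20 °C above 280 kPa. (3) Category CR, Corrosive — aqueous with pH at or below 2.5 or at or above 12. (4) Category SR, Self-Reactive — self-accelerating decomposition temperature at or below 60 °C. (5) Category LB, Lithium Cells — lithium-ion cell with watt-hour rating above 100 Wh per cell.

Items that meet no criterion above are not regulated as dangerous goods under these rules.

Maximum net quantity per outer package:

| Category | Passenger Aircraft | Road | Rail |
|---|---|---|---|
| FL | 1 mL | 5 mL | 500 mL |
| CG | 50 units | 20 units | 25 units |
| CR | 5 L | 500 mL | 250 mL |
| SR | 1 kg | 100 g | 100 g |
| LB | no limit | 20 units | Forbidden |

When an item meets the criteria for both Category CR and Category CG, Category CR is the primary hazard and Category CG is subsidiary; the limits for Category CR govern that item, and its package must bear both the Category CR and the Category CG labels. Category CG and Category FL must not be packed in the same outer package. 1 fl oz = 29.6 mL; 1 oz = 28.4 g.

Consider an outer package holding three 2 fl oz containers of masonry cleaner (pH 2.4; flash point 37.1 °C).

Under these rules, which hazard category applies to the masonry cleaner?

The masonry cleaner has pH 2.4, which is ≤ 2.5, so it is Category CR (Corrosive).

Category CR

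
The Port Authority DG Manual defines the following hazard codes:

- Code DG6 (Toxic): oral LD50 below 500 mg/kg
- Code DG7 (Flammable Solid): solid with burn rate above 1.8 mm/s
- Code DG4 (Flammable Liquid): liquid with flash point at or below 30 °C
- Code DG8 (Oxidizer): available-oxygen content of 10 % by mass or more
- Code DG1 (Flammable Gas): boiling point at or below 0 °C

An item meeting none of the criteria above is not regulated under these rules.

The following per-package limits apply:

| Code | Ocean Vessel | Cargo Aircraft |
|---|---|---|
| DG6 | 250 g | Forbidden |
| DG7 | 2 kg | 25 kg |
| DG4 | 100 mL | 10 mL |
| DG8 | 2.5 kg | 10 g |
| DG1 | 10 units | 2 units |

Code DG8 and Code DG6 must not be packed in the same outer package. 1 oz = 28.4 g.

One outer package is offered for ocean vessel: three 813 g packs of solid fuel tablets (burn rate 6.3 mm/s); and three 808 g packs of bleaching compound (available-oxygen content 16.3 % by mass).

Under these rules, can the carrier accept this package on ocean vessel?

No

With burn rate 6.3 mm/s (> 1.8 mm/s), the solid fuel tablets fall in Code DG7.
Bleaching compound: available-oxygen content 16.3 % by mass ≥ 10 % by mass → Code DG8 (Oxidizer).
Code DG8 quantity: three 808 g packs = 2.424 kg.
That is within the Code DG8 ocean vessel limit of 2.5 kg.
Code DG7 quantity: three 813 g packs = 2.439 kg.
2.439 kg > 2 kg (ocean vessel limit, Code DG7) — over the limit.
The segregation rule (Code DG8 with Code DG6) does not apply to Code DG8 with Code DG7.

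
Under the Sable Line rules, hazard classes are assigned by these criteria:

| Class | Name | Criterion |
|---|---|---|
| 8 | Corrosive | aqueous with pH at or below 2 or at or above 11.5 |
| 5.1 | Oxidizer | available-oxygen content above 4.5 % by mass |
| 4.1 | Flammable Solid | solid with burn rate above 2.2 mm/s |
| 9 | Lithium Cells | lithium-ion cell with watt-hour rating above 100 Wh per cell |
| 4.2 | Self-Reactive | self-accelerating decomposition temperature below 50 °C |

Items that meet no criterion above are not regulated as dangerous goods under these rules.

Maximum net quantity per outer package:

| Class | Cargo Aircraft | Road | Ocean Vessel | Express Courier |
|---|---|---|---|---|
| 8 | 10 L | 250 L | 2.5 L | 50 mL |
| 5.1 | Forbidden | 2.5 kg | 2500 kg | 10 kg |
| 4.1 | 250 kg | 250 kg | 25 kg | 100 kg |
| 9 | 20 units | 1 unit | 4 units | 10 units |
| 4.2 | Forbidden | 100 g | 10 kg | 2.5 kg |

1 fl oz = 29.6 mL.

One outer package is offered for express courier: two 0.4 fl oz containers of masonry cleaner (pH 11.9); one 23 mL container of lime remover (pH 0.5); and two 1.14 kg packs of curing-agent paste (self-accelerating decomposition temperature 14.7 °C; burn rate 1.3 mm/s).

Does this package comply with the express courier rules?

The masonry cleaner has pH 11.9, which is ≥ 11.5, so it is Class 8 (Corrosive).
The lime remover has pH 0.5, which is ≤ 2, so it is Class 8 (Corrosive).
Curing-agent paste: self-accelerating decomposition temperature 14.7 °C < 50 °C → Class 4.2 (Self-Reactive).
Total Class 8: (two 0.4 fl oz containers = 23.68 mL) + 23 mL = 46.68 mL.
That is within the Class 8 express courier limit of 50 mL.
Class 4.2 quantity: two 1.14 kg packs = 2.28 kg.
2.28 kg ≤ 2.5 kg (express courier limit, Class 4.2) — within limit.
Every hazard class is within its express courier limit and no segregation rule is violated.

Yes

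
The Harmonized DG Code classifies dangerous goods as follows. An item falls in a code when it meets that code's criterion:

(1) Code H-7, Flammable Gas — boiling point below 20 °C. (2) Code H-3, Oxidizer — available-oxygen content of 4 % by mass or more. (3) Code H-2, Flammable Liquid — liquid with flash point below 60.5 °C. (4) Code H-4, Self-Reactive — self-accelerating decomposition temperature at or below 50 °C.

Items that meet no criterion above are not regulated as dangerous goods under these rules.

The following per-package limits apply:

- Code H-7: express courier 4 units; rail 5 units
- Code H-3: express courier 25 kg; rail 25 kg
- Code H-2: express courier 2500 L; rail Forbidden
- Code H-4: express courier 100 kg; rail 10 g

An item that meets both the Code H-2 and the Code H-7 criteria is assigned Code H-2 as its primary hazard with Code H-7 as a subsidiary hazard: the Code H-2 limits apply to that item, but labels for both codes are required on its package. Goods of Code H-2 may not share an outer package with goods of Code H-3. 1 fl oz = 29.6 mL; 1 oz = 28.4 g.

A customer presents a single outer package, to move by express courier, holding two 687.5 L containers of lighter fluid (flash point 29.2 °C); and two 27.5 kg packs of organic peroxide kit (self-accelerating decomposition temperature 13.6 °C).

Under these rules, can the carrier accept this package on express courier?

The lighter fluid has flash point 29.2 °C, which is < 60.5 °C, so it is Code H-2 (Flammable Liquid).
Organic peroxide kit: self-accelerating decomposition temperature 13.6 °C ≤ 50 °C → Code H-4 (Self-Reactive).
Code H-2 quantity: two 687.5 L containers = 1375 L.
1375 L is within the express courier limit of 2500 L for Code H-2.
Code H-4 quantity: two 27.5 kg packs = 55 kg.
That is within the Code H-4 express courier limit of 100 kg.
The segregation rule (Code H-2 with Code H-3) does not apply to Code H-2 with Code H-4.
Every hazard code is within its express courier limit and no segregation rule is violated.

Yes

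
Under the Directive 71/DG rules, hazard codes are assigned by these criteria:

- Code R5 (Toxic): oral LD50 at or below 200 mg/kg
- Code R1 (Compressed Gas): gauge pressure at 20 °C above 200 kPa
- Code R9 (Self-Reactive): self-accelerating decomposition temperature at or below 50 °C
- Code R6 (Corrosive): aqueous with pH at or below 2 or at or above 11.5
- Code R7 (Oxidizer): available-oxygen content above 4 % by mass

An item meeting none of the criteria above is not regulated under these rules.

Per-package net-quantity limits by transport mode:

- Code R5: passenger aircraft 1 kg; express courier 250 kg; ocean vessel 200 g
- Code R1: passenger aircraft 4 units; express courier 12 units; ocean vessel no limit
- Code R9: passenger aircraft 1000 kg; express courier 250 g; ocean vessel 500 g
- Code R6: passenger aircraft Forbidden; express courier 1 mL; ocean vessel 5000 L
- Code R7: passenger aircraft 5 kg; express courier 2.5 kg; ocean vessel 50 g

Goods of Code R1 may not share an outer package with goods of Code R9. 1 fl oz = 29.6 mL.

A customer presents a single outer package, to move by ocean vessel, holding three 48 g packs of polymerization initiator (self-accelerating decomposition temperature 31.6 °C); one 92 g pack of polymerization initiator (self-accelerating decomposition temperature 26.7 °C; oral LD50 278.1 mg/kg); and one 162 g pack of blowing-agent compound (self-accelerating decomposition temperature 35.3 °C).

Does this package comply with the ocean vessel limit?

Yes

With self-accelerating decomposition temperature 31.6 °C (≤ 50 °C), the polymerization initiator falls in Code R9.
The polymerization initiator has self-accelerating decomposition temperature 26.7 °C, which is ≤ 50 °C, so it is Code R9 (Self-Reactive).
Self-accelerating decomposition temperature 35.3 °C meets the Code R9 criterion (Self-Reactive), so the blowing-agent compound is Code R9.
Code R9 net quantity: (three 48 g packs = 144 g) + 92 g + 162 g = 398 g.
398 g ≤ 500 g (ocean vessel limit, Code R9) — within limit.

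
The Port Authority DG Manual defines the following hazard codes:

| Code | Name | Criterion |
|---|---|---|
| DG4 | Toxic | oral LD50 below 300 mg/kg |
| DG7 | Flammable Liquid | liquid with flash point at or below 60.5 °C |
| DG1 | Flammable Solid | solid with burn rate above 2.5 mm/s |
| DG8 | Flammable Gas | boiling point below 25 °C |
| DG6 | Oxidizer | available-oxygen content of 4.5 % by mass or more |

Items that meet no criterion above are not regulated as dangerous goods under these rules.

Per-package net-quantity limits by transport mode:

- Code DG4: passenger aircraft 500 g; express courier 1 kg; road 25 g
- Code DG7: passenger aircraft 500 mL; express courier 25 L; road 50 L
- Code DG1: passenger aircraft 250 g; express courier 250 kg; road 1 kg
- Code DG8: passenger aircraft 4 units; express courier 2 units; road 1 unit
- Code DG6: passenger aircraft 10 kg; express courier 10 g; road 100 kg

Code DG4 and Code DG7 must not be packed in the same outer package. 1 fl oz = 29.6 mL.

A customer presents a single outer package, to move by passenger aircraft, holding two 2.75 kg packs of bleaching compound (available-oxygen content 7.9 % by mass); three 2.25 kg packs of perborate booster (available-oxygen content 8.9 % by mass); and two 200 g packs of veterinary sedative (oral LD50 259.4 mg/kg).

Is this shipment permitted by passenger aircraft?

No

Bleaching compound: available-oxygen content 7.9 % by mass ≥ 4.5 % by mass → Code DG6 (Oxidizer).
Perborate booster: available-oxygen content 8.9 % by mass ≥ 4.5 % by mass → Code DG6 (Oxidizer).
The veterinary sedative has oral LD50 259.4 mg/kg, which is < 300 mg/kg, so it is Code DG4 (Toxic).
Code DG6 net quantity: (two 2.75 kg packs = 5.5 kg) + (three 2.25 kg packs = 6.75 kg) = 12.25 kg.
12.25 kg > 10 kg (passenger aircraft limit, Code DG6) — over the limit.
Code DG4 quantity: two 200 g packs = 400 g.
400 g is within the passenger aircraft limit of 500 g for Code DG4.
The segregation rule (Code DG4 with Code DG7) does not apply to Code DG6 with Code DG4.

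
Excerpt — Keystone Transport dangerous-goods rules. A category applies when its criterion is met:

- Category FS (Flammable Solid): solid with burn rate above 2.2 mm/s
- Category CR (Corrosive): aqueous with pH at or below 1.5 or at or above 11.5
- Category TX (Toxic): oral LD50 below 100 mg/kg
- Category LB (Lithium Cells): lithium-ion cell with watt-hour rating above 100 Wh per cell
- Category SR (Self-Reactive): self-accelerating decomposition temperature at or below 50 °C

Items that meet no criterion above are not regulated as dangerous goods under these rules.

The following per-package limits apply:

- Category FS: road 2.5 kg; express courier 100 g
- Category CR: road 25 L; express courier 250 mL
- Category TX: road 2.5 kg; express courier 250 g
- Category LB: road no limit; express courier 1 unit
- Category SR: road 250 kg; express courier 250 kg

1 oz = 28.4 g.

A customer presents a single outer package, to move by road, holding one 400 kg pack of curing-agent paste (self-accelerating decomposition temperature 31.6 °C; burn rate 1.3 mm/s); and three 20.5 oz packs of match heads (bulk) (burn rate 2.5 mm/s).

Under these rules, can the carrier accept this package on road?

No

The curing-agent paste has self-accelerating decomposition temperature 31.6 °C, which is ≤ 50 °C, so it is Category SR (Self-Reactive).
Burn rate 2.5 mm/s meets the Category FS criterion (Flammable Solid), so the match heads (bulk) are Category FS.
Category SR quantity: 400 kg.
That exceeds the Category SR road limit of 250 kg.
Category FS quantity: three 20.5 oz packs = 1746.6 g.
1746.6 g is within the road limit of 2.5 kg for Category FS.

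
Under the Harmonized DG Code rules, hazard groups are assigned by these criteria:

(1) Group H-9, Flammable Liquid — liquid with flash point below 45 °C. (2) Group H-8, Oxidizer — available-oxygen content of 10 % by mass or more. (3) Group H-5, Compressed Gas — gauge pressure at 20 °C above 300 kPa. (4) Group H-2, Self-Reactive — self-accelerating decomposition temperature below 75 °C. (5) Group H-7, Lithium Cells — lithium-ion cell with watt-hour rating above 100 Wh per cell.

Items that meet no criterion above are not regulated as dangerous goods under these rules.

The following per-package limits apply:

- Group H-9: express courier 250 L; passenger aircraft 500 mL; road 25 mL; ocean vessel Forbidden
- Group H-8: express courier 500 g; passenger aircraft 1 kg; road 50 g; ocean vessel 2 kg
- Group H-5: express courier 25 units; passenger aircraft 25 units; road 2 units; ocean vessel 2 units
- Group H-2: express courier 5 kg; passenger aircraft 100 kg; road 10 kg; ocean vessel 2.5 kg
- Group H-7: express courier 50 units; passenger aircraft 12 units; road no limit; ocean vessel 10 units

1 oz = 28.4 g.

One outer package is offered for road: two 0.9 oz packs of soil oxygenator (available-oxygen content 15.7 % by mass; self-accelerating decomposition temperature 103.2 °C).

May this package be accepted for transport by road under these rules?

Soil oxygenator: available-oxygen content 15.7 % by mass ≥ 10 % by mass → Group H-8 (Oxidizer).
Group H-8 quantity: two 0.9 oz packs = 51.12 g.
51.12 g > 50 g (road limit, Group H-8) — over the limit.

No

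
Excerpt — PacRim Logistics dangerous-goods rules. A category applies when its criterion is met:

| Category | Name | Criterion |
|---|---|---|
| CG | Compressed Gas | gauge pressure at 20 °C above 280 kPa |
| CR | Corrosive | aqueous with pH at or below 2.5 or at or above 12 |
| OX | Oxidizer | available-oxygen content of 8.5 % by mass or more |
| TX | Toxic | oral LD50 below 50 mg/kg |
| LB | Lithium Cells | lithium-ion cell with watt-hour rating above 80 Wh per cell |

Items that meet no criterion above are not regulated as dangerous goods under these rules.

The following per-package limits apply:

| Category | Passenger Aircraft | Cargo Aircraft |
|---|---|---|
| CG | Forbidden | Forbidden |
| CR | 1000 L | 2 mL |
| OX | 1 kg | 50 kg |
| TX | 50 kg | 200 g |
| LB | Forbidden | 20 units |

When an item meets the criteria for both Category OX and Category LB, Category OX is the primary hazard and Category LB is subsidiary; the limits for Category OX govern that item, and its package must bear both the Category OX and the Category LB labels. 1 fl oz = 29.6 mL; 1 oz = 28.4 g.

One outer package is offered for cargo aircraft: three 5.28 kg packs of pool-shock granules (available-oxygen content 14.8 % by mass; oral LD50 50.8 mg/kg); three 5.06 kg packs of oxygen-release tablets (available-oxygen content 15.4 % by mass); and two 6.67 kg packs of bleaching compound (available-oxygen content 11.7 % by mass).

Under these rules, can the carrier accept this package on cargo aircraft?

Yes

The pool-shock granules have available-oxygen content 14.8 % by mass, which is ≥ 8.5 % by mass, so they are Category OX (Oxidizer).
The oxygen-release tablets have available-oxygen content 15.4 % by mass, which is ≥ 8.5 % by mass, so they are Category OX (Oxidizer).
The bleaching compound has available-oxygen content 11.7 % by mass, which is ≥ 8.5 % by mass, so it is Category OX (Oxidizer).
Category OX net quantity: (three 5.28 kg packs = 15.84 kg) + (three 5.06 kg packs = 15.18 kg) + (two 6.67 kg packs = 13.34 kg) = 44.36 kg.
44.36 kg ≤ 50 kg (cargo aircraft limit, Category OX) — within limit.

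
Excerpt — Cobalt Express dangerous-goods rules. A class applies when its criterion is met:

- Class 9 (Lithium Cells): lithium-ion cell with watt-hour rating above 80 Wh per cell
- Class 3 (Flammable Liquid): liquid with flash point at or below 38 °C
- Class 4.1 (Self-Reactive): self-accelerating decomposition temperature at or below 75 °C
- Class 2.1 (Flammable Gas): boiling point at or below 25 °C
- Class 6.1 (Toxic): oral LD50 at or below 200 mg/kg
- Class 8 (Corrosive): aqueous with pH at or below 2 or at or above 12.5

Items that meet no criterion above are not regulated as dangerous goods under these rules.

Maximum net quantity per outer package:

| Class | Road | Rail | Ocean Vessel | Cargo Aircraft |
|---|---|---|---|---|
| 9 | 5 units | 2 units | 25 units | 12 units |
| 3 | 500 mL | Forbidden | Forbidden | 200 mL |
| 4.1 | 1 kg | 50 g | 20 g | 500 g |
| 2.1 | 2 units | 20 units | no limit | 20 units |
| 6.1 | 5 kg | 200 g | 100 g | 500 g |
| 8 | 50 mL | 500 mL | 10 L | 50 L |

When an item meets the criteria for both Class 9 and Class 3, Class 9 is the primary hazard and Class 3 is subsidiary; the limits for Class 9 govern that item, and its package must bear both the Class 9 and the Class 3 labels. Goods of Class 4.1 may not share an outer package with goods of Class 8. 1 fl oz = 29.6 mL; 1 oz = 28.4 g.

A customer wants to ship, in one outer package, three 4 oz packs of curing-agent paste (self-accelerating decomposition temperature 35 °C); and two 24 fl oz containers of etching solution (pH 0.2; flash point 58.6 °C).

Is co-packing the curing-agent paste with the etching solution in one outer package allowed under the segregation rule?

The curing-agent paste has self-accelerating decomposition temperature 35 °C, which is ≤ 75 °C, so it is Class 4.1 (Self-Reactive).
The etching solution has pH 0.2, which is ≤ 2, so it is Class 8 (Corrosive).
Class 4.1 and Class 8 may not share an outer package.

No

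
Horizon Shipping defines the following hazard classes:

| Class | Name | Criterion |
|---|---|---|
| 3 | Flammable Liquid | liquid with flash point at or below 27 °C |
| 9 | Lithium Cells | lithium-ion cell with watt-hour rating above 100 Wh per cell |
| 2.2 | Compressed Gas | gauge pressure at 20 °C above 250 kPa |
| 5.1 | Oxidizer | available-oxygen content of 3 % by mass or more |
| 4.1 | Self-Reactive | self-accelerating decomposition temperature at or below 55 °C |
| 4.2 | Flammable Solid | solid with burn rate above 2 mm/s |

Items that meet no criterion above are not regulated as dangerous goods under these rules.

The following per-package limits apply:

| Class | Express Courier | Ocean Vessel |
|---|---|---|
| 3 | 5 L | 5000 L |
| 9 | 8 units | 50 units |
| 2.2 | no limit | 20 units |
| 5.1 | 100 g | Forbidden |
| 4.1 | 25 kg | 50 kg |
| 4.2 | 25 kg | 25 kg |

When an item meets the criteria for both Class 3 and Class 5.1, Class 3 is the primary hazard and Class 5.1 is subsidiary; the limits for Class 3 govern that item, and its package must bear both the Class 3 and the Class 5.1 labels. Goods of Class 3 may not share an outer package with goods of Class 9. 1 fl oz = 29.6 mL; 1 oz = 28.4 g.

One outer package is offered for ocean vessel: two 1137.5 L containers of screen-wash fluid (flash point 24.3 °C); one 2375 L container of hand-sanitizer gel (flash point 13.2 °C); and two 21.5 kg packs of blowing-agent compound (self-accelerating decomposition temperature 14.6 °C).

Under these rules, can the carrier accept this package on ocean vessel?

With flash point 24.3 °C (≤ 27 °C), the screen-wash fluid falls in Class 3.
Flash point 13.2 °C meets the Class 3 criterion (Flammable Liquid), so the hand-sanitizer gel is Class 3.
Self-accelerating decomposition temperature 14.6 °C meets the Class 4.1 criterion (Self-Reactive), so the blowing-agent compound is Class 4.1.
Total Class 3: (two 1137.5 L containers = 2275 L) + 2375 L = 4650 L.
That is within the Class 3 ocean vessel limit of 5000 L.
Class 4.1 quantity: two 21.5 kg packs = 43 kg.
43 kg ≤ 50 kg (ocean vessel limit, Class 4.1) — within limit.
The segregation rule (Class 3 with Class 9) does not apply to Class 3 with Class 4.1.
Every hazard class is within its ocean vessel limit and no segregation rule is violated.

Yes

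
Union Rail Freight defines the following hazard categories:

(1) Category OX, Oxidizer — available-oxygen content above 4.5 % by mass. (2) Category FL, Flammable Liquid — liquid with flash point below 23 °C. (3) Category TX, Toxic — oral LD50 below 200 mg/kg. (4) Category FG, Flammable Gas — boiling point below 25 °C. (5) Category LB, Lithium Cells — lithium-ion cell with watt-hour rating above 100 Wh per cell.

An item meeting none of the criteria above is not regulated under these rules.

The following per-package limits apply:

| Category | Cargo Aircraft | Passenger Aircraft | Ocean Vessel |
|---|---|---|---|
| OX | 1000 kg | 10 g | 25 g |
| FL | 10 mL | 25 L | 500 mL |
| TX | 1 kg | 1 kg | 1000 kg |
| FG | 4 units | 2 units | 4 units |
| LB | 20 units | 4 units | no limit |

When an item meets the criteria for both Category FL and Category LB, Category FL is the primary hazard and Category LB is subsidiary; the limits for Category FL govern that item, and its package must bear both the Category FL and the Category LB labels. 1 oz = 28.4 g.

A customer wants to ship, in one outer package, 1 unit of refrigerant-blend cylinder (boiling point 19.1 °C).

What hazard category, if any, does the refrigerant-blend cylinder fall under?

Category FG

Refrigerant-blend cylinder: boiling point 19.1 °C < 25 °C → Category FG (Flammable Gas).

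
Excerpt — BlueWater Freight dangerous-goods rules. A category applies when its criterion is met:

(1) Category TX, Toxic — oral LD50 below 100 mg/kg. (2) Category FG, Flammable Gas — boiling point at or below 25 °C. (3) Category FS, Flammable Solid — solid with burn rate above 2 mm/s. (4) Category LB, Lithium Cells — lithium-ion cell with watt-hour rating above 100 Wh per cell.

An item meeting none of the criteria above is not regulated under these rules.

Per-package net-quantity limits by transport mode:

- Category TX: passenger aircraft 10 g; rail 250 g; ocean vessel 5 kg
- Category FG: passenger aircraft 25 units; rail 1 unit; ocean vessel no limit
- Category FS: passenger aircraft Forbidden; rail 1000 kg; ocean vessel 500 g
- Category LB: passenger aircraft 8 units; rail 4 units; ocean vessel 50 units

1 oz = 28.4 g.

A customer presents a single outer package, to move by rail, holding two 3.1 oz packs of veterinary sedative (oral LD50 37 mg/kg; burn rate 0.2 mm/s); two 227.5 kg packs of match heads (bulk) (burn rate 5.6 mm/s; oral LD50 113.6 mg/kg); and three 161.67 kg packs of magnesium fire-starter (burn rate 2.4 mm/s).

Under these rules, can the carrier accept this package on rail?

Yes

With oral LD50 37 mg/kg (< 100 mg/kg), the veterinary sedative falls in Category TX.
The match heads (bulk) have burn rate 5.6 mm/s, which is > 2 mm/s, so they are Category FS (Flammable Solid).
Burn rate 2.4 mm/s meets the Category FS criterion (Flammable Solid), so the magnesium fire-starter is Category FS.
Category FS net quantity: (two 227.5 kg packs = 455 kg) + (three 161.67 kg packs = 485.01 kg) = 940.01 kg.
940.01 kg ≤ 1000 kg (rail limit, Category FS) — within limit.
Category TX quantity: two 3.1 oz packs = 176.08 g.
That is within the Category TX rail limit of 250 g.
Every hazard category is within its rail limit and no segregation rule is violated.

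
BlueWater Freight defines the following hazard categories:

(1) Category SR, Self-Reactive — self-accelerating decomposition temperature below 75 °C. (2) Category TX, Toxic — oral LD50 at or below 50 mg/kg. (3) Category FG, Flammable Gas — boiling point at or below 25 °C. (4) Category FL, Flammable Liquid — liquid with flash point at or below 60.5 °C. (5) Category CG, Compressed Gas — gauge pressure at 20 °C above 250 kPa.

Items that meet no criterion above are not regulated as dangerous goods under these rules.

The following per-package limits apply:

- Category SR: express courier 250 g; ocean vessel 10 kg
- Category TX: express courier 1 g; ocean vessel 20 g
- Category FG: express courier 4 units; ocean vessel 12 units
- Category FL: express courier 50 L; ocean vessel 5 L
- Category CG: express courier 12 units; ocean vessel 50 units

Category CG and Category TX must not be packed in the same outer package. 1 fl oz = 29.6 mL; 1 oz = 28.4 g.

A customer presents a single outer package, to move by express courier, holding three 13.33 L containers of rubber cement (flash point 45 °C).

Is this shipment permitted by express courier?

The rubber cement has flash point 45 °C, which is ≤ 60.5 °C, so it is Category FL (Flammable Liquid).
Category FL quantity: three 13.33 L containers = 39.99 L.
39.99 L is within the express courier limit of 50 L for Category FL.

Yes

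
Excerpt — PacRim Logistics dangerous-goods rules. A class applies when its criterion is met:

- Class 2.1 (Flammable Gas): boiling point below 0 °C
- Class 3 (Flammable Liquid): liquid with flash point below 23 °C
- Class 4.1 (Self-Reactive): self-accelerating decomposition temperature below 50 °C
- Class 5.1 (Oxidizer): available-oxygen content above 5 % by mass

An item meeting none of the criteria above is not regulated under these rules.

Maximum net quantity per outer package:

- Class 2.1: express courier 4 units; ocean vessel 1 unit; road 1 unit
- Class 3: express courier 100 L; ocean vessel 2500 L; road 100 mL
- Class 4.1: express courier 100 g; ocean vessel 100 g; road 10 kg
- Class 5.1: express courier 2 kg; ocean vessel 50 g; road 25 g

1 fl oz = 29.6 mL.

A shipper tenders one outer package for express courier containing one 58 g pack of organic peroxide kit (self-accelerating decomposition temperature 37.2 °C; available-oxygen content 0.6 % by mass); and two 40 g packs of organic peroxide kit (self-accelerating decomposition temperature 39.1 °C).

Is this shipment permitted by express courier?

No

Organic peroxide kit: self-accelerating decomposition temperature 37.2 °C < 50 °C → Class 4.1 (Self-Reactive).
The organic peroxide kit has self-accelerating decomposition temperature 39.1 °C, which is < 50 °C, so it is Class 4.1 (Self-Reactive).
Total Class 4.1: 58 g + (two 40 g packs = 80 g) = 138 g.
That exceeds the Class 4.1 express courier limit of 100 g.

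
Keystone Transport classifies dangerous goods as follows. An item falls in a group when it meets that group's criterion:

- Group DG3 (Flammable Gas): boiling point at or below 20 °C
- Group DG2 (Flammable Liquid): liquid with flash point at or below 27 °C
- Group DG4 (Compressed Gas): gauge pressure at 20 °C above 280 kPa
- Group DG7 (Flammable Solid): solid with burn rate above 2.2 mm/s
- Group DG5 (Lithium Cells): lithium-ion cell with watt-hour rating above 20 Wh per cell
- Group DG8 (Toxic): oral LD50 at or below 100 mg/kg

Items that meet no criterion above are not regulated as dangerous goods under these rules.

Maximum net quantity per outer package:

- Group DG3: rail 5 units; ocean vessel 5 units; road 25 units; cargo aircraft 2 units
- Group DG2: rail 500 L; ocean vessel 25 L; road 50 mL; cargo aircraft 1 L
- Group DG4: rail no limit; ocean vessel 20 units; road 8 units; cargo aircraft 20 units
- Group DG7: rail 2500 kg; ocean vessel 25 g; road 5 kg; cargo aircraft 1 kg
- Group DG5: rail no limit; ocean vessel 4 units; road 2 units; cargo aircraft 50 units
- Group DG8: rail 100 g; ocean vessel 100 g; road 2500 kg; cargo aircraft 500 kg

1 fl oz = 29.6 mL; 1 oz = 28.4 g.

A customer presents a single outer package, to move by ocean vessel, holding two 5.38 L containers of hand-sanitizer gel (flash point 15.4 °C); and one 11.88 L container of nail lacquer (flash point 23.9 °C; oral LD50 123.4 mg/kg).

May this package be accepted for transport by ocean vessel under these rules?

Yes

Hand-sanitizer gel: flash point 15.4 °C ≤ 27 °C → Group DG2 (Flammable Liquid).
With flash point 23.9 °C (≤ 27 °C), the nail lacquer falls in Group DG2.
Total Group DG2: (two 5.38 L containers = 10.76 L) + 11.88 L = 22.64 L.
That is within the Group DG2 ocean vessel limit of 25 L.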